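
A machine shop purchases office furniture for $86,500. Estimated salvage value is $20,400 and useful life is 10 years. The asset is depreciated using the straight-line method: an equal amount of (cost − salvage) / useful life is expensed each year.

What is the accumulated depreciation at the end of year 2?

Depreciable base = $86,500 − $20,400 = $66,100.
Annual expense = $66,100 / 10 = $6,610.
End of year 1: book value $79,890.
End of year 2: book value $73,280.
Accumulated through year 2 = $86,500 − $73,280 = $13,220.

$13,220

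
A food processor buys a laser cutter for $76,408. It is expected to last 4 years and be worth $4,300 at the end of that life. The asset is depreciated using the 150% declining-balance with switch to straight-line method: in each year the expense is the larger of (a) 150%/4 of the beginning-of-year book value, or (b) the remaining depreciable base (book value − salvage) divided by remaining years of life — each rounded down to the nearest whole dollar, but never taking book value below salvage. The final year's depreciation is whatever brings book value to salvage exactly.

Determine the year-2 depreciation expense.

$17,908

Depreciable base = $76,408 − $4,300 = $72,108.
Year 1: DB = ⌊$76,408 × 150%/4⌋ = $28,653; SL = ⌊$72,108/4⌋ = $18,027 → take DB $28,653. Book value $47,755.
Year 2: DB = ⌊$47,755 × 150%/4⌋ = $17,908; SL = ⌊$43,455/3⌋ = $14,485 → take DB $17,908. Book value $29,847.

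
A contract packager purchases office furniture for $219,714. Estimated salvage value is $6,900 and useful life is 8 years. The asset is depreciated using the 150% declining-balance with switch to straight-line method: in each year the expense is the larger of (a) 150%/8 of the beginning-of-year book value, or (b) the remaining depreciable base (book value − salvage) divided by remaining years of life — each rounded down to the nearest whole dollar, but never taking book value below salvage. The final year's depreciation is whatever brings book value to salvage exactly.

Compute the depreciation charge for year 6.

$22,190

Depreciable base = $219,714 − $6,900 = $212,814.
Year 1: DB = ⌊$219,714 × 150%/8⌋ = $41,196; SL = ⌊$212,814/8⌋ = $26,601 → take DB $41,196. Book value $178,518.
Year 2: DB = ⌊$178,518 × 150%/8⌋ = $33,472; SL = ⌊$171,618/7⌋ = $24,516 → take DB $33,472. Book value $145,046.
Year 3: DB = ⌊$145,046 × 150%/8⌋ = $27,196; SL = ⌊$138,146/6⌋ = $23,024 → take DB $27,196. Book value $117,850.
Year 4: DB = ⌊$117,850 × 150%/8⌋ = $22,096; SL = ⌊$110,950/5⌋ = $22,190 → take SL $22,190. Book value $95,660.
Year 5: DB = ⌊$95,660 × 150%/8⌋ = $17,936; SL = ⌊$88,760/4⌋ = $22,190 → take SL $22,190. Book value $73,470.
Year 6: DB = ⌊$73,470 × 150%/8⌋ = $13,775; SL = ⌊$66,570/3⌋ = $22,190 → take SL $22,190. Book value $51,280.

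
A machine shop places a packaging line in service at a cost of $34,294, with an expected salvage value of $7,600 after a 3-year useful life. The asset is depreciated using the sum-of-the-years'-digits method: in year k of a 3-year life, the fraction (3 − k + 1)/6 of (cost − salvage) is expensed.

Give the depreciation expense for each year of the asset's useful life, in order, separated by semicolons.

Depreciable base = $34,294 − $7,600 = $26,694.
Sum of the years' digits = 3+2+1 = 6.
Year 1: $26,694 × 3/6 = $13,347. Book value $20,947.
Year 2: $26,694 × 2/6 = $8,898. Book value $12,049.
Year 3: $26,694 × 1/6 = $4,449. Book value $7,600.

$13,347; $8,898; $4,449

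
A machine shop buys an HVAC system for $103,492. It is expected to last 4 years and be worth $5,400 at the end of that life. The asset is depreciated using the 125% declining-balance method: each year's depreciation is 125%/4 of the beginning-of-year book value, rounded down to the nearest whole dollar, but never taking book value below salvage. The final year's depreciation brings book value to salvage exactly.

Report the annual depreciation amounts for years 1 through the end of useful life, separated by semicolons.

Depreciable base = $103,492 − $5,400 = $98,092.
Year 1: ⌊$103,492 × 125%/4⌋ = $32,341. Book value $71,151.
Year 2: ⌊$71,151 × 125%/4⌋ = $22,234. Book value $48,917.
Year 3: ⌊$48,917 × 125%/4⌋ = $15,286. Book value $33,631.
Year 4 (final): $33,631 − $5,400 = $28,231. Book value $5,400.

$32,341; $22,234; $15,286; $28,231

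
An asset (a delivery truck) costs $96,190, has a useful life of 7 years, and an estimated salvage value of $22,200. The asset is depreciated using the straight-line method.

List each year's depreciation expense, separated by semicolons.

Depreciable base = $96,190 − $22,200 = $73,990.
Annual expense = $73,990 / 7 = $10,570.
End of year 1: book value $85,620.
End of year 2: book value $75,050.
End of year 3: book value $64,480.
End of year 4: book value $53,910.
End of year 5: book value $43,340.
End of year 6: book value $32,770.
End of year 7: book value $22,200.

$10,570; $10,570; $10,570; $10,570; $10,570; $10,570; $10,570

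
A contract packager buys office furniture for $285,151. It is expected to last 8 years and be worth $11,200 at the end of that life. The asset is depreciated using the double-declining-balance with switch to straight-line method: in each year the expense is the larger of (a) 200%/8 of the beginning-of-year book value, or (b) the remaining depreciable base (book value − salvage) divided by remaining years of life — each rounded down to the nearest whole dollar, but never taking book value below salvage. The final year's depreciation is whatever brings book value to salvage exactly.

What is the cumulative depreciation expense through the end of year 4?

$194,926

Depreciable base = $285,151 − $11,200 = $273,951.
Year 1: DB = ⌊$285,151 × 200%/8⌋ = $71,287; SL = ⌊$273,951/8⌋ = $34,243 → take DB $71,287. Book value $213,864.
Year 2: DB = ⌊$213,864 × 200%/8⌋ = $53,466; SL = ⌊$202,664/7⌋ = $28,952 → take DB $53,466. Book value $160,398.
Year 3: DB = ⌊$160,398 × 200%/8⌋ = $40,099; SL = ⌊$149,198/6⌋ = $24,866 → take DB $40,099. Book value $120,299.
Year 4: DB = ⌊$120,299 × 200%/8⌋ = $30,074; SL = ⌊$109,099/5⌋ = $21,819 → take DB $30,074. Book value $90,225.
Accumulated through year 4 = $285,151 − $90,225 = $194,926.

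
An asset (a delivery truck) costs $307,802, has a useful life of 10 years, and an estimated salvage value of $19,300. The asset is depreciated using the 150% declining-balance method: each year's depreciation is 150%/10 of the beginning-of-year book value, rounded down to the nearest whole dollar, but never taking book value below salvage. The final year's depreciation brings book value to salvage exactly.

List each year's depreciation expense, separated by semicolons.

Depreciable base = $307,802 − $19,300 = $288,502.
Year 1: ⌊$307,802 × 150%/10⌋ = $46,170. Book value $261,632.
Year 2: ⌊$261,632 × 150%/10⌋ = $39,244. Book value $222,388.
Year 3: ⌊$222,388 × 150%/10⌋ = $33,358. Book value $189,030.
Year 4: ⌊$189,030 × 150%/10⌋ = $28,354. Book value $160,676.
Year 5: ⌊$160,676 × 150%/10⌋ = $24,101. Book value $136,575.
Year 6: ⌊$136,575 × 150%/10⌋ = $20,486. Book value $116,089.
Year 7: ⌊$116,089 × 150%/10⌋ = $17,413. Book value $98,676.
Year 8: ⌊$98,676 × 150%/10⌋ = $14,801. Book value $83,875.
Year 9: ⌊$83,875 × 150%/10⌋ = $12,581. Book value $71,294.
Year 10 (final): $71,294 − $19,300 = $51,994. Book value $19,300.

$46,170; $39,244; $33,358; $28,354; $24,101; $20,486; $17,413; $14,801; $12,581; $51,994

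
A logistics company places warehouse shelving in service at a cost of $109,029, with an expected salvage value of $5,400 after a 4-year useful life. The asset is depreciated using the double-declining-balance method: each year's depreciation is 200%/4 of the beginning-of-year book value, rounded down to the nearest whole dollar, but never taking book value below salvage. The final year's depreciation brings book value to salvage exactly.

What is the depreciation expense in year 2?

$27,257

Depreciable base = $109,029 − $5,400 = $103,629.
Year 1: ⌊$109,029 × 200%/4⌋ = $54,514. Book value $54,515.
Year 2: ⌊$54,515 × 200%/4⌋ = $27,257. Book value $27,258.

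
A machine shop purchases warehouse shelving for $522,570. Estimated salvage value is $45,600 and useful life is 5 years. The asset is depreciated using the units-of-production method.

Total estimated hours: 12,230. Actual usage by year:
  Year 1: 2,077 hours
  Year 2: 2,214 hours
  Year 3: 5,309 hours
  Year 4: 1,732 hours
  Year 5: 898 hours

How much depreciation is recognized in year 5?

Depreciable base = $522,570 − $45,600 = $476,970.
Rate = $476,970 / 12,230 hours = $39 per hour.
Year 1: 2,077 × $39 = $81,003. Book value $441,567.
Year 2: 2,214 × $39 = $86,346. Book value $355,221.
Year 3: 5,309 × $39 = $207,051. Book value $148,170.
Year 4: 1,732 × $39 = $67,548. Book value $80,622.
Year 5: 898 × $39 = $35,022. Book value $45,600.

$35,022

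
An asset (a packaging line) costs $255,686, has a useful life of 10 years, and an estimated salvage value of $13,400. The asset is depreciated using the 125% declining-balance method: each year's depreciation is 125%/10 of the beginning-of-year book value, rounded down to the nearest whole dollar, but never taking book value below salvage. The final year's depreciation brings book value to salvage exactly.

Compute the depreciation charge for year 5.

Depreciable base = $255,686 − $13,400 = $242,286.
Year 1: ⌊$255,686 × 125%/10⌋ = $31,960. Book value $223,726.
Year 2: ⌊$223,726 × 125%/10⌋ = $27,965. Book value $195,761.
Year 3: ⌊$195,761 × 125%/10⌋ = $24,470. Book value $171,291.
Year 4: ⌊$171,291 × 125%/10⌋ = $21,411. Book value $149,880.
Year 5: ⌊$149,880 × 125%/10⌋ = $18,735. Book value $131,145.

$18,735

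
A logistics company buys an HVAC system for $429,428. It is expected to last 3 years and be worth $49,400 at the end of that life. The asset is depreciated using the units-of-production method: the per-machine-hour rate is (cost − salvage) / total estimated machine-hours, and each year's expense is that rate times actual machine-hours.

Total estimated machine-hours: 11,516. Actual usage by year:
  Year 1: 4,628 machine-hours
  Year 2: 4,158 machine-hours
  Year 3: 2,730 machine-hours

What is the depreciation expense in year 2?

Depreciable base = $429,428 − $49,400 = $380,028.
Rate = $380,028 / 11,516 machine-hours = $33 per machine-hour.
Year 1: 4,628 × $33 = $152,724. Book value $276,704.
Year 2: 4,158 × $33 = $137,214. Book value $139,490.

$137,214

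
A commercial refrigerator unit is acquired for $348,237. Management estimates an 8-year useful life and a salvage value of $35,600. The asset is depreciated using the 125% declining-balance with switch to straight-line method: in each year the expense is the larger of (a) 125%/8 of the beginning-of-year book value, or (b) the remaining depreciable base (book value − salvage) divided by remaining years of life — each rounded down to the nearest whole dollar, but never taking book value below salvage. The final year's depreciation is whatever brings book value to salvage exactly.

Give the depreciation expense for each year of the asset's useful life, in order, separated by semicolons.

Depreciable base = $348,237 − $35,600 = $312,637.
Year 1: DB = ⌊$348,237 × 125%/8⌋ = $54,412; SL = ⌊$312,637/8⌋ = $39,079 → take DB $54,412. Book value $293,825.
Year 2: DB = ⌊$293,825 × 125%/8⌋ = $45,910; SL = ⌊$258,225/7⌋ = $36,889 → take DB $45,910. Book value $247,915.
Year 3: DB = ⌊$247,915 × 125%/8⌋ = $38,736; SL = ⌊$212,315/6⌋ = $35,385 → take DB $38,736. Book value $209,179.
Year 4: DB = ⌊$209,179 × 125%/8⌋ = $32,684; SL = ⌊$173,579/5⌋ = $34,715 → take SL $34,715. Book value $174,464.
Year 5: DB = ⌊$174,464 × 125%/8⌋ = $27,260; SL = ⌊$138,864/4⌋ = $34,716 → take SL $34,716. Book value $139,748.
Year 6: DB = ⌊$139,748 × 125%/8⌋ = $21,835; SL = ⌊$104,148/3⌋ = $34,716 → take SL $34,716. Book value $105,032.
Year 7: DB = ⌊$105,032 × 125%/8⌋ = $16,411; SL = ⌊$69,432/2⌋ = $34,716 → take SL $34,716. Book value $70,316.
Year 8 (final): $70,316 − $35,600 = $34,716. Book value $35,600.

$54,412; $45,910; $38,736; $34,715; $34,716; $34,716; $34,716; $34,716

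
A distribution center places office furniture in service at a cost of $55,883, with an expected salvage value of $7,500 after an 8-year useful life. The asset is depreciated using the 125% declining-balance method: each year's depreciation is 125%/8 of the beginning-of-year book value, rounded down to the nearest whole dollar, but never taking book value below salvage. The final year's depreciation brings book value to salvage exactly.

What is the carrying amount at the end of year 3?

Depreciable base = $55,883 − $7,500 = $48,383.
Year 1: ⌊$55,883 × 125%/8⌋ = $8,731. Book value $47,152.
Year 2: ⌊$47,152 × 125%/8⌋ = $7,367. Book value $39,785.
Year 3: ⌊$39,785 × 125%/8⌋ = $6,216. Book value $33,569.

$33,569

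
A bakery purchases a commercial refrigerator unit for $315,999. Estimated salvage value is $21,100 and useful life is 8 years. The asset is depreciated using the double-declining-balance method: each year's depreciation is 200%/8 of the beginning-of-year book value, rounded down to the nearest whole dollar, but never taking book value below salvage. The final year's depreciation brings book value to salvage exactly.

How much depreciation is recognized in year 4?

Depreciable base = $315,999 − $21,100 = $294,899.
Year 1: ⌊$315,999 × 200%/8⌋ = $78,999. Book value $237,000.
Year 2: ⌊$237,000 × 200%/8⌋ = $59,250. Book value $177,750.
Year 3: ⌊$177,750 × 200%/8⌋ = $44,437. Book value $133,313.
Year 4: ⌊$133,313 × 200%/8⌋ = $33,328. Book value $99,985.

$33,328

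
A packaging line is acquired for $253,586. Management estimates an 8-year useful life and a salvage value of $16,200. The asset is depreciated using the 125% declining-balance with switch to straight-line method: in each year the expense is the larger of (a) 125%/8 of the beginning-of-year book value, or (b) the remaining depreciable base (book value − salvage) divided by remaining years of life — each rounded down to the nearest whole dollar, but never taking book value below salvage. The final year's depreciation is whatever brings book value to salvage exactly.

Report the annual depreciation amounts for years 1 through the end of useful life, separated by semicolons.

$39,622; $33,431; $28,208; $27,225; $27,225; $27,225; $27,225; $27,225

Depreciable base = $253,586 − $16,200 = $237,386.
Year 1: DB = ⌊$253,586 × 125%/8⌋ = $39,622; SL = ⌊$237,386/8⌋ = $29,673 → take DB $39,622. Book value $213,964.
Year 2: DB = ⌊$213,964 × 125%/8⌋ = $33,431; SL = ⌊$197,764/7⌋ = $28,252 → take DB $33,431. Book value $180,533.
Year 3: DB = ⌊$180,533 × 125%/8⌋ = $28,208; SL = ⌊$164,333/6⌋ = $27,388 → take DB $28,208. Book value $152,325.
Year 4: DB = ⌊$152,325 × 125%/8⌋ = $23,800; SL = ⌊$136,125/5⌋ = $27,225 → take SL $27,225. Book value $125,100.
Year 5: DB = ⌊$125,100 × 125%/8⌋ = $19,546; SL = ⌊$108,900/4⌋ = $27,225 → take SL $27,225. Book value $97,875.
Year 6: DB = ⌊$97,875 × 125%/8⌋ = $15,292; SL = ⌊$81,675/3⌋ = $27,225 → take SL $27,225. Book value $70,650.
Year 7: DB = ⌊$70,650 × 125%/8⌋ = $11,039; SL = ⌊$54,450/2⌋ = $27,225 → take SL $27,225. Book value $43,425.
Year 8 (final): $43,425 − $16,200 = $27,225. Book value $16,200.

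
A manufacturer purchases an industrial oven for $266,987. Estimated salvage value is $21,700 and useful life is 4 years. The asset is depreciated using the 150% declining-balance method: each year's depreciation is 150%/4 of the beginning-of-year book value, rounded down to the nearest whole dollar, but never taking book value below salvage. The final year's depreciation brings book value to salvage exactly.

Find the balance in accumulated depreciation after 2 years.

Depreciable base = $266,987 − $21,700 = $245,287.
Year 1: ⌊$266,987 × 150%/4⌋ = $100,120. Book value $166,867.
Year 2: ⌊$166,867 × 150%/4⌋ = $62,575. Book value $104,292.
Accumulated through year 2 = $266,987 − $104,292 = $162,695.

$162,695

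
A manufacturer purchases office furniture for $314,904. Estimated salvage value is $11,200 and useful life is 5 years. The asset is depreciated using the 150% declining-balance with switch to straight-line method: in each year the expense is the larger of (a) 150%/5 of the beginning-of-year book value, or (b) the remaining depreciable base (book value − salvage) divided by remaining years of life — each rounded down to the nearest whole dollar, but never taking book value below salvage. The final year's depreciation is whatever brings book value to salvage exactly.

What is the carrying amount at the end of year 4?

Depreciable base = $314,904 − $11,200 = $303,704.
Year 1: DB = ⌊$314,904 × 150%/5⌋ = $94,471; SL = ⌊$303,704/5⌋ = $60,740 → take DB $94,471. Book value $220,433.
Year 2: DB = ⌊$220,433 × 150%/5⌋ = $66,129; SL = ⌊$209,233/4⌋ = $52,308 → take DB $66,129. Book value $154,304.
Year 3: DB = ⌊$154,304 × 150%/5⌋ = $46,291; SL = ⌊$143,104/3⌋ = $47,701 → take SL $47,701. Book value $106,603.
Year 4: DB = ⌊$106,603 × 150%/5⌋ = $31,980; SL = ⌊$95,403/2⌋ = $47,701 → take SL $47,701. Book value $58,902.

$58,902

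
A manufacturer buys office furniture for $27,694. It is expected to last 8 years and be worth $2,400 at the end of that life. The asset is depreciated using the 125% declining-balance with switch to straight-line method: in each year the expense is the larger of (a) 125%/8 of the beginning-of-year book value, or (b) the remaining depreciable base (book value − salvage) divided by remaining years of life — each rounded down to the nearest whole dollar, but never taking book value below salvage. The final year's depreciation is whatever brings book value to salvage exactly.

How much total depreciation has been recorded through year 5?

$16,752

Depreciable base = $27,694 − $2,400 = $25,294.
Year 1: DB = ⌊$27,694 × 125%/8⌋ = $4,327; SL = ⌊$25,294/8⌋ = $3,161 → take DB $4,327. Book value $23,367.
Year 2: DB = ⌊$23,367 × 125%/8⌋ = $3,651; SL = ⌊$20,967/7⌋ = $2,995 → take DB $3,651. Book value $19,716.
Year 3: DB = ⌊$19,716 × 125%/8⌋ = $3,080; SL = ⌊$17,316/6⌋ = $2,886 → take DB $3,080. Book value $16,636.
Year 4: DB = ⌊$16,636 × 125%/8⌋ = $2,599; SL = ⌊$14,236/5⌋ = $2,847 → take SL $2,847. Book value $13,789.
Year 5: DB = ⌊$13,789 × 125%/8⌋ = $2,154; SL = ⌊$11,389/4⌋ = $2,847 → take SL $2,847. Book value $10,942.
Accumulated through year 5 = $27,694 − $10,942 = $16,752.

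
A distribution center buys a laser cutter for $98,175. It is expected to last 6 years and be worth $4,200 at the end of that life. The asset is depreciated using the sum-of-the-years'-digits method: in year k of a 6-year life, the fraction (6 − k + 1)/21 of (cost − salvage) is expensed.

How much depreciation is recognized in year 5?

$8,950

Depreciable base = $98,175 − $4,200 = $93,975.
Sum of the years' digits = 6+5+4+3+2+1 = 21.
Year 1: $93,975 × 6/21 = $26,850. Book value $71,325.
Year 2: $93,975 × 5/21 = $22,375. Book value $48,950.
Year 3: $93,975 × 4/21 = $17,900. Book value $31,050.
Year 4: $93,975 × 3/21 = $13,425. Book value $17,625.
Year 5: $93,975 × 2/21 = $8,950. Book value $8,675.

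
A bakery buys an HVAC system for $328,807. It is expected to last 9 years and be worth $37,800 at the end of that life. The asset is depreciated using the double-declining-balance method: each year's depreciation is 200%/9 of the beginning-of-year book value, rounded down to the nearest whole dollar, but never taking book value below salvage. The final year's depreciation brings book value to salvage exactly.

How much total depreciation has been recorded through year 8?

Depreciable base = $328,807 − $37,800 = $291,007.
Year 1: ⌊$328,807 × 200%/9⌋ = $73,068. Book value $255,739.
Year 2: ⌊$255,739 × 200%/9⌋ = $56,830. Book value $198,909.
Year 3: ⌊$198,909 × 200%/9⌋ = $44,202. Book value $154,707.
Year 4: ⌊$154,707 × 200%/9⌋ = $34,379. Book value $120,328.
Year 5: ⌊$120,328 × 200%/9⌋ = $26,739. Book value $93,589.
Year 6: ⌊$93,589 × 200%/9⌋ = $20,797. Book value $72,792.
Year 7: ⌊$72,792 × 200%/9⌋ = $16,176. Book value $56,616.
Year 8: ⌊$56,616 × 200%/9⌋ = $12,581. Book value $44,035.
Accumulated through year 8 = $328,807 − $44,035 = $284,772.

$284,772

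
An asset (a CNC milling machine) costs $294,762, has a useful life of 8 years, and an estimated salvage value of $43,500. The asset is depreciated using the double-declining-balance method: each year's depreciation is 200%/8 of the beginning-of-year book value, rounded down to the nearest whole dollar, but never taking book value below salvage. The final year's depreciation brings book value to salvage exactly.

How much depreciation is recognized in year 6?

$17,487

Depreciable base = $294,762 − $43,500 = $251,262.
Year 1: ⌊$294,762 × 200%/8⌋ = $73,690. Book value $221,072.
Year 2: ⌊$221,072 × 200%/8⌋ = $55,268. Book value $165,804.
Year 3: ⌊$165,804 × 200%/8⌋ = $41,451. Book value $124,353.
Year 4: ⌊$124,353 × 200%/8⌋ = $31,088. Book value $93,265.
Year 5: ⌊$93,265 × 200%/8⌋ = $23,316. Book value $69,949.
Year 6: ⌊$69,949 × 200%/8⌋ = $17,487. Book value $52,462.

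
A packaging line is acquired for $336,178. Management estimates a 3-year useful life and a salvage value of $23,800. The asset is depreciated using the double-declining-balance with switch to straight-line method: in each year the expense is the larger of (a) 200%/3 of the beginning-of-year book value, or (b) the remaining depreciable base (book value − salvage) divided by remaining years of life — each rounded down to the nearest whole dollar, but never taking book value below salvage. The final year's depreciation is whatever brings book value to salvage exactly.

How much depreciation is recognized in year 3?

$13,554

Depreciable base = $336,178 − $23,800 = $312,378.
Year 1: DB = ⌊$336,178 × 200%/3⌋ = $224,118; SL = ⌊$312,378/3⌋ = $104,126 → take DB $224,118. Book value $112,060.
Year 2: DB = ⌊$112,060 × 200%/3⌋ = $74,706; SL = ⌊$88,260/2⌋ = $44,130 → take DB $74,706. Book value $37,354.
Year 3 (final): $37,354 − $23,800 = $13,554. Book value $23,800.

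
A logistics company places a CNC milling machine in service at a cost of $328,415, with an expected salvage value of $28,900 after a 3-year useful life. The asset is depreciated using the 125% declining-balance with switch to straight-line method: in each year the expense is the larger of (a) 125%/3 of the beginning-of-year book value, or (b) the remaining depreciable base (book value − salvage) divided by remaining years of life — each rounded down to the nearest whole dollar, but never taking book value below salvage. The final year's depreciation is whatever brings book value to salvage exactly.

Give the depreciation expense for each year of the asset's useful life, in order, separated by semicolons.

$136,839; $81,338; $81,338

Depreciable base = $328,415 − $28,900 = $299,515.
Year 1: DB = ⌊$328,415 × 125%/3⌋ = $136,839; SL = ⌊$299,515/3⌋ = $99,838 → take DB $136,839. Book value $191,576.
Year 2: DB = ⌊$191,576 × 125%/3⌋ = $79,823; SL = ⌊$162,676/2⌋ = $81,338 → take SL $81,338. Book value $110,238.
Year 3 (final): $110,238 − $28,900 = $81,338. Book value $28,900.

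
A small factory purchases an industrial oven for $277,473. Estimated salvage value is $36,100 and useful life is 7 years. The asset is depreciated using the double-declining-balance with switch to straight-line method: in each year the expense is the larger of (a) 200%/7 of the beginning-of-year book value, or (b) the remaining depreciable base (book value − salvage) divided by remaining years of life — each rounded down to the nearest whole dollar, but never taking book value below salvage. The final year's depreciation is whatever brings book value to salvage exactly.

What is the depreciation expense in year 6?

$14,740

Depreciable base = $277,473 − $36,100 = $241,373.
Year 1: DB = ⌊$277,473 × 200%/7⌋ = $79,278; SL = ⌊$241,373/7⌋ = $34,481 → take DB $79,278. Book value $198,195.
Year 2: DB = ⌊$198,195 × 200%/7⌋ = $56,627; SL = ⌊$162,095/6⌋ = $27,015 → take DB $56,627. Book value $141,568.
Year 3: DB = ⌊$141,568 × 200%/7⌋ = $40,448; SL = ⌊$105,468/5⌋ = $21,093 → take DB $40,448. Book value $101,120.
Year 4: DB = ⌊$101,120 × 200%/7⌋ = $28,891; SL = ⌊$65,020/4⌋ = $16,255 → take DB $28,891. Book value $72,229.
Year 5: DB = ⌊$72,229 × 200%/7⌋ = $20,636; SL = ⌊$36,129/3⌋ = $12,043 → take DB $20,636. Book value $51,593.
Year 6: DB = ⌊$51,593 × 200%/7⌋ = $14,740; SL = ⌊$15,493/2⌋ = $7,746 → take DB $14,740. Book value $36,853.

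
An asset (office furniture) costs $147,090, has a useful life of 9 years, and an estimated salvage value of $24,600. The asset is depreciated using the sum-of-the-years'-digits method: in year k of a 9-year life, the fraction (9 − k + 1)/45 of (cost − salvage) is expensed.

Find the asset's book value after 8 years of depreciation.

Depreciable base = $147,090 − $24,600 = $122,490.
Sum of the years' digits = 9+8+7+6+5+4+3+2+1 = 45.
Year 1: $122,490 × 9/45 = $24,498. Book value $122,592.
Year 2: $122,490 × 8/45 = $21,776. Book value $100,816.
Year 3: $122,490 × 7/45 = $19,054. Book value $81,762.
Year 4: $122,490 × 6/45 = $16,332. Book value $65,430.
Year 5: $122,490 × 5/45 = $13,610. Book value $51,820.
Year 6: $122,490 × 4/45 = $10,888. Book value $40,932.
Year 7: $122,490 × 3/45 = $8,166. Book value $32,766.
Year 8: $122,490 × 2/45 = $5,444. Book value $27,322.

$27,322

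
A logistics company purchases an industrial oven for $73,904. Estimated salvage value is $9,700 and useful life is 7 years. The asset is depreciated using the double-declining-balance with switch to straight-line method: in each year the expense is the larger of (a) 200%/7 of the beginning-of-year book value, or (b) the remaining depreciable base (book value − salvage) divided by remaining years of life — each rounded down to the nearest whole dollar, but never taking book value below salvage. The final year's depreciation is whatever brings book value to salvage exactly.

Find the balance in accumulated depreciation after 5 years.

Depreciable base = $73,904 − $9,700 = $64,204.
Year 1: DB = ⌊$73,904 × 200%/7⌋ = $21,115; SL = ⌊$64,204/7⌋ = $9,172 → take DB $21,115. Book value $52,789.
Year 2: DB = ⌊$52,789 × 200%/7⌋ = $15,082; SL = ⌊$43,089/6⌋ = $7,181 → take DB $15,082. Book value $37,707.
Year 3: DB = ⌊$37,707 × 200%/7⌋ = $10,773; SL = ⌊$28,007/5⌋ = $5,601 → take DB $10,773. Book value $26,934.
Year 4: DB = ⌊$26,934 × 200%/7⌋ = $7,695; SL = ⌊$17,234/4⌋ = $4,308 → take DB $7,695. Book value $19,239.
Year 5: DB = ⌊$19,239 × 200%/7⌋ = $5,496; SL = ⌊$9,539/3⌋ = $3,179 → take DB $5,496. Book value $13,743.
Accumulated through year 5 = $73,904 − $13,743 = $60,161.

$60,161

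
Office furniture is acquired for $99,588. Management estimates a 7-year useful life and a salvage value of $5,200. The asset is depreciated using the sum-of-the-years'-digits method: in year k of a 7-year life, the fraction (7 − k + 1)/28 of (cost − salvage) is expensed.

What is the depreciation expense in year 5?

$10,113

Depreciable base = $99,588 − $5,200 = $94,388.
Sum of the years' digits = 7+6+5+4+3+2+1 = 28.
Year 1: $94,388 × 7/28 = $23,597. Book value $75,991.
Year 2: $94,388 × 6/28 = $20,226. Book value $55,765.
Year 3: $94,388 × 5/28 = $16,855. Book value $38,910.
Year 4: $94,388 × 4/28 = $13,484. Book value $25,426.
Year 5: $94,388 × 3/28 = $10,113. Book value $15,313.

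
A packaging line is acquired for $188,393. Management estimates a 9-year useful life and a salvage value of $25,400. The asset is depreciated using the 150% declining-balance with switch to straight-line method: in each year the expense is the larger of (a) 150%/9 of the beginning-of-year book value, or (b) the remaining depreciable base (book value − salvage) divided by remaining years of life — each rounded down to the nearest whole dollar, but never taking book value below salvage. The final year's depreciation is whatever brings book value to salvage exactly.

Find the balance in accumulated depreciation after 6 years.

$125,298

Depreciable base = $188,393 − $25,400 = $162,993.
Year 1: DB = ⌊$188,393 × 150%/9⌋ = $31,398; SL = ⌊$162,993/9⌋ = $18,110 → take DB $31,398. Book value $156,995.
Year 2: DB = ⌊$156,995 × 150%/9⌋ = $26,165; SL = ⌊$131,595/8⌋ = $16,449 → take DB $26,165. Book value $130,830.
Year 3: DB = ⌊$130,830 × 150%/9⌋ = $21,805; SL = ⌊$105,430/7⌋ = $15,061 → take DB $21,805. Book value $109,025.
Year 4: DB = ⌊$109,025 × 150%/9⌋ = $18,170; SL = ⌊$83,625/6⌋ = $13,937 → take DB $18,170. Book value $90,855.
Year 5: DB = ⌊$90,855 × 150%/9⌋ = $15,142; SL = ⌊$65,455/5⌋ = $13,091 → take DB $15,142. Book value $75,713.
Year 6: DB = ⌊$75,713 × 150%/9⌋ = $12,618; SL = ⌊$50,313/4⌋ = $12,578 → take DB $12,618. Book value $63,095.
Accumulated through year 6 = $188,393 − $63,095 = $125,298.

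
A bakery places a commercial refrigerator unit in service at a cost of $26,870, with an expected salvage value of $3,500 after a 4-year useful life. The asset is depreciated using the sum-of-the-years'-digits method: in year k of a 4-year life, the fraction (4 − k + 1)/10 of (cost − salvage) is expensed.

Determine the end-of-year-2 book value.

$10,511

Depreciable base = $26,870 − $3,500 = $23,370.
Sum of the years' digits = 4+3+2+1 = 10.
Year 1: $23,370 × 4/10 = $9,348. Book value $17,522.
Year 2: $23,370 × 3/10 = $7,011. Book value $10,511.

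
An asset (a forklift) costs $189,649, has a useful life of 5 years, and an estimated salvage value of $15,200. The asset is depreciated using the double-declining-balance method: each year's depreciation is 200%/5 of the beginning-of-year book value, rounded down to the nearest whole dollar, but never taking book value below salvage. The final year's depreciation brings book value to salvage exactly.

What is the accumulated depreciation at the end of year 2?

$121,375

Depreciable base = $189,649 − $15,200 = $174,449.
Year 1: ⌊$189,649 × 200%/5⌋ = $75,859. Book value $113,790.
Year 2: ⌊$113,790 × 200%/5⌋ = $45,516. Book value $68,274.
Accumulated through year 2 = $189,649 − $68,274 = $121,375.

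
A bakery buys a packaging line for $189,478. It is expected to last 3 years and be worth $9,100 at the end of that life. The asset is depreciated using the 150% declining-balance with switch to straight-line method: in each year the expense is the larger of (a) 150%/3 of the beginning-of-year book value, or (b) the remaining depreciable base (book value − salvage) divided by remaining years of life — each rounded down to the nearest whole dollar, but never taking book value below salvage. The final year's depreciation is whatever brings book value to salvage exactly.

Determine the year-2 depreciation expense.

$47,369

Depreciable base = $189,478 − $9,100 = $180,378.
Year 1: DB = ⌊$189,478 × 150%/3⌋ = $94,739; SL = ⌊$180,378/3⌋ = $60,126 → take DB $94,739. Book value $94,739.
Year 2: DB = ⌊$94,739 × 150%/3⌋ = $47,369; SL = ⌊$85,639/2⌋ = $42,819 → take DB $47,369. Book value $47,370.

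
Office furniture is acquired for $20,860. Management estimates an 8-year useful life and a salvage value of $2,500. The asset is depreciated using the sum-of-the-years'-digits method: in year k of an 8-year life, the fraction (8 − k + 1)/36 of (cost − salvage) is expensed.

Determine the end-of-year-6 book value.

Depreciable base = $20,860 − $2,500 = $18,360.
Sum of the years' digits = 8+7+6+5+4+3+2+1 = 36.
Year 1: $18,360 × 8/36 = $4,080. Book value $16,780.
Year 2: $18,360 × 7/36 = $3,570. Book value $13,210.
Year 3: $18,360 × 6/36 = $3,060. Book value $10,150.
Year 4: $18,360 × 5/36 = $2,550. Book value $7,600.
Year 5: $18,360 × 4/36 = $2,040. Book value $5,560.
Year 6: $18,360 × 3/36 = $1,530. Book value $4,030.

$4,030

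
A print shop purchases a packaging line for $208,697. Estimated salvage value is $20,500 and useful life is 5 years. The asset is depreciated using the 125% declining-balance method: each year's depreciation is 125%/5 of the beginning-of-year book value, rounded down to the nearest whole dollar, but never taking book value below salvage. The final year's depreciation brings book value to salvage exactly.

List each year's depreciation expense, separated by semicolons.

$52,174; $39,130; $29,348; $22,011; $45,534

Depreciable base = $208,697 − $20,500 = $188,197.
Year 1: ⌊$208,697 × 125%/5⌋ = $52,174. Book value $156,523.
Year 2: ⌊$156,523 × 125%/5⌋ = $39,130. Book value $117,393.
Year 3: ⌊$117,393 × 125%/5⌋ = $29,348. Book value $88,045.
Year 4: ⌊$88,045 × 125%/5⌋ = $22,011. Book value $66,034.
Year 5 (final): $66,034 − $20,500 = $45,534. Book value $20,500.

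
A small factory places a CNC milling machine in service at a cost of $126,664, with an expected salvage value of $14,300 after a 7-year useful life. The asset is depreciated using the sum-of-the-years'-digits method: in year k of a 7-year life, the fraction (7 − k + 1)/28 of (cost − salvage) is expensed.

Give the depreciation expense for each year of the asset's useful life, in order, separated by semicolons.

Depreciable base = $126,664 − $14,300 = $112,364.
Sum of the years' digits = 7+6+5+4+3+2+1 = 28.
Year 1: $112,364 × 7/28 = $28,091. Book value $98,573.
Year 2: $112,364 × 6/28 = $24,078. Book value $74,495.
Year 3: $112,364 × 5/28 = $20,065. Book value $54,430.
Year 4: $112,364 × 4/28 = $16,052. Book value $38,378.
Year 5: $112,364 × 3/28 = $12,039. Book value $26,339.
Year 6: $112,364 × 2/28 = $8,026. Book value $18,313.
Year 7: $112,364 × 1/28 = $4,013. Book value $14,300.

$28,091; $24,078; $20,065; $16,052; $12,039; $8,026; $4,013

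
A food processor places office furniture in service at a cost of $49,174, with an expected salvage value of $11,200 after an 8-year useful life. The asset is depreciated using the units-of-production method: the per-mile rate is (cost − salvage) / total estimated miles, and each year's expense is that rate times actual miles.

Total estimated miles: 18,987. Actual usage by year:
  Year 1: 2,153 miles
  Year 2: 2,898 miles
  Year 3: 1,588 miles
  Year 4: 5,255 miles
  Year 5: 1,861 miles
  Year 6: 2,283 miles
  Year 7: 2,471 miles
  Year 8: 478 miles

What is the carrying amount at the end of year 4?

$25,386

Depreciable base = $49,174 − $11,200 = $37,974.
Rate = $37,974 / 18,987 miles = $2 per mile.
Year 1: 2,153 × $2 = $4,306. Book value $44,868.
Year 2: 2,898 × $2 = $5,796. Book value $39,072.
Year 3: 1,588 × $2 = $3,176. Book value $35,896.
Year 4: 5,255 × $2 = $10,510. Book value $25,386.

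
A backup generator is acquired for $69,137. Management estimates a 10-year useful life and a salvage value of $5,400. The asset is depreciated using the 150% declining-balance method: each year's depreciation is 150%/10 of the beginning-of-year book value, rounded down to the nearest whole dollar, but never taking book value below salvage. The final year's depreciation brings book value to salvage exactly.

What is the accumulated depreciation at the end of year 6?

Depreciable base = $69,137 − $5,400 = $63,737.
Year 1: ⌊$69,137 × 150%/10⌋ = $10,370. Book value $58,767.
Year 2: ⌊$58,767 × 150%/10⌋ = $8,815. Book value $49,952.
Year 3: ⌊$49,952 × 150%/10⌋ = $7,492. Book value $42,460.
Year 4: ⌊$42,460 × 150%/10⌋ = $6,369. Book value $36,091.
Year 5: ⌊$36,091 × 150%/10⌋ = $5,413. Book value $30,678.
Year 6: ⌊$30,678 × 150%/10⌋ = $4,601. Book value $26,077.
Accumulated through year 6 = $69,137 − $26,077 = $43,060.

$43,060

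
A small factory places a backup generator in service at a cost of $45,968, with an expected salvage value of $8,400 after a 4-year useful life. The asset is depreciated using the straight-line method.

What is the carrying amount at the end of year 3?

Depreciable base = $45,968 − $8,400 = $37,568.
Annual expense = $37,568 / 4 = $9,392.
End of year 1: book value $36,576.
End of year 2: book value $27,184.
End of year 3: book value $17,792.

$17,792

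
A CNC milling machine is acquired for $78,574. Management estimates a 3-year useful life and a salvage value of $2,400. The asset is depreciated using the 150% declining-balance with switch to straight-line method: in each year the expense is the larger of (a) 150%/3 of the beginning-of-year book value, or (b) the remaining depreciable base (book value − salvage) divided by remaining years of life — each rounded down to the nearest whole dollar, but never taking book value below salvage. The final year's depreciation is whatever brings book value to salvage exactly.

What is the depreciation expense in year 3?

Depreciable base = $78,574 − $2,400 = $76,174.
Year 1: DB = ⌊$78,574 × 150%/3⌋ = $39,287; SL = ⌊$76,174/3⌋ = $25,391 → take DB $39,287. Book value $39,287.
Year 2: DB = ⌊$39,287 × 150%/3⌋ = $19,643; SL = ⌊$36,887/2⌋ = $18,443 → take DB $19,643. Book value $19,644.
Year 3 (final): $19,644 − $2,400 = $17,244. Book value $2,400.

$17,244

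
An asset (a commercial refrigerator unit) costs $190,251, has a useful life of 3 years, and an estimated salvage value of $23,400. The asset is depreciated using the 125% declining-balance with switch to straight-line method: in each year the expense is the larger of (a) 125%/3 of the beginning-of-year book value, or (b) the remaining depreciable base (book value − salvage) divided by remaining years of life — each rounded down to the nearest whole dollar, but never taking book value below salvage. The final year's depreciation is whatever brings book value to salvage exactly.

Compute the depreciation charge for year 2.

Depreciable base = $190,251 − $23,400 = $166,851.
Year 1: DB = ⌊$190,251 × 125%/3⌋ = $79,271; SL = ⌊$166,851/3⌋ = $55,617 → take DB $79,271. Book value $110,980.
Year 2: DB = ⌊$110,980 × 125%/3⌋ = $46,241; SL = ⌊$87,580/2⌋ = $43,790 → take DB $46,241. Book value $64,739.

$46,241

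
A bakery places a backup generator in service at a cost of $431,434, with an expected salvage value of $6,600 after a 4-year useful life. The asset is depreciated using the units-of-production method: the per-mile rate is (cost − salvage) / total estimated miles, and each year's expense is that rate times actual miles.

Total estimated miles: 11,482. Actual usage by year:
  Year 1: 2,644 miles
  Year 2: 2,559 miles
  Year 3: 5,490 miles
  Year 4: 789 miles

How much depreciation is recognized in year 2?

$94,683

Depreciable base = $431,434 − $6,600 = $424,834.
Rate = $424,834 / 11,482 miles = $37 per mile.
Year 1: 2,644 × $37 = $97,828. Book value $333,606.
Year 2: 2,559 × $37 = $94,683. Book value $238,923.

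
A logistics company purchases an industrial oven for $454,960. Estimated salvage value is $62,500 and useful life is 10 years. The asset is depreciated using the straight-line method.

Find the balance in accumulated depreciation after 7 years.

Depreciable base = $454,960 − $62,500 = $392,460.
Annual expense = $392,460 / 10 = $39,246.
End of year 1: book value $415,714.
End of year 2: book value $376,468.
End of year 3: book value $337,222.
End of year 4: book value $297,976.
End of year 5: book value $258,730.
End of year 6: book value $219,484.
End of year 7: book value $180,238.
Accumulated through year 7 = $454,960 − $180,238 = $274,722.

$274,722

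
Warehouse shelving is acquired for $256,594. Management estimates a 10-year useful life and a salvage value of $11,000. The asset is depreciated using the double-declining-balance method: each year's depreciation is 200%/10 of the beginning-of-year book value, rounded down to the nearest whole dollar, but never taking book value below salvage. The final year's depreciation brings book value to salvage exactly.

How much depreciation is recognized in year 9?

$8,610

Depreciable base = $256,594 − $11,000 = $245,594.
Year 1: ⌊$256,594 × 200%/10⌋ = $51,318. Book value $205,276.
Year 2: ⌊$205,276 × 200%/10⌋ = $41,055. Book value $164,221.
Year 3: ⌊$164,221 × 200%/10⌋ = $32,844. Book value $131,377.
Year 4: ⌊$131,377 × 200%/10⌋ = $26,275. Book value $105,102.
Year 5: ⌊$105,102 × 200%/10⌋ = $21,020. Book value $84,082.
Year 6: ⌊$84,082 × 200%/10⌋ = $16,816. Book value $67,266.
Year 7: ⌊$67,266 × 200%/10⌋ = $13,453. Book value $53,813.
Year 8: ⌊$53,813 × 200%/10⌋ = $10,762. Book value $43,051.
Year 9: ⌊$43,051 × 200%/10⌋ = $8,610. Book value $34,441.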